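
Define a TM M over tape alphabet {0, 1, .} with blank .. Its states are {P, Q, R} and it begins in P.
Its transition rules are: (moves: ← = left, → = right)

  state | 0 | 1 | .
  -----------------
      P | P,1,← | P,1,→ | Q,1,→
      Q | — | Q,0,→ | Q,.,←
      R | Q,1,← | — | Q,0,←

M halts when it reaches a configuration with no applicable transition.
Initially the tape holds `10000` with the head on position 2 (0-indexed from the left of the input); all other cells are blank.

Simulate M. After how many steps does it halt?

15

state=P head=2 tape=10[0]00..   (P,0)→(P,1,←)
state=P head=1 tape=1[0]100..   (P,0)→(P,1,←)
state=P head=0 tape=[1]1100..   (P,1)→(P,1,→)
state=P head=1 tape=1[1]100..   (P,1)→(P,1,→)
state=P head=2 tape=11[1]00..   (P,1)→(P,1,→)
state=P head=3 tape=111[0]0..   (P,0)→(P,1,←)
state=P head=2 tape=11[1]10..   (P,1)→(P,1,→)
state=P head=3 tape=111[1]0..   (P,1)→(P,1,→)
state=P head=4 tape=1111[0]..   (P,0)→(P,1,←)
state=P head=3 tape=111[1]1..   (P,1)→(P,1,→)
state=P head=4 tape=1111[1]..   (P,1)→(P,1,→)
state=P head=5 tape=11111[.].   (P,.)→(Q,1,→)
state=Q head=6 tape=111111[.]   (Q,.)→(Q,.,←)
state=Q head=5 tape=11111[1].   (Q,1)→(Q,0,→)
state=Q head=6 tape=111110[.]   (Q,.)→(Q,.,←)
state=Q head=5 tape=11111[0].
M halts after 15 transitions.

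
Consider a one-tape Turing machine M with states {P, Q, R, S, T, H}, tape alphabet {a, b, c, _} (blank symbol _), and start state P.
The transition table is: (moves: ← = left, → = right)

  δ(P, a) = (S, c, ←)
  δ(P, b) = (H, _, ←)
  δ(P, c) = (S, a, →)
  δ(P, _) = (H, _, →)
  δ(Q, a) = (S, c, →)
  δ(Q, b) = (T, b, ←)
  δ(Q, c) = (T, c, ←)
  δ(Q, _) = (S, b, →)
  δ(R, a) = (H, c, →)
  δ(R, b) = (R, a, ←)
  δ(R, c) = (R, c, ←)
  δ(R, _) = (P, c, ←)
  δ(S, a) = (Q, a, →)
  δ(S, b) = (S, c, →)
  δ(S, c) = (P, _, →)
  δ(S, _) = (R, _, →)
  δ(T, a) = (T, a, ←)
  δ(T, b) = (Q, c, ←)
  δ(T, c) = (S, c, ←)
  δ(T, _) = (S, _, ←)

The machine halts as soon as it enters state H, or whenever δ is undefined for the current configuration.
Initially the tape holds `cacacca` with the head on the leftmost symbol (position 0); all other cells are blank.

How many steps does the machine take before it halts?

state=P head=0 tape=__[c]acacca   (P,c)→(S,a,→)
state=S head=1 tape=__a[a]cacca   (S,a)→(Q,a,→)
state=Q head=2 tape=__aa[c]acca   (Q,c)→(T,c,←)
state=T head=1 tape=__a[a]cacca   (T,a)→(T,a,←)
state=T head=0 tape=__[a]acacca   (T,a)→(T,a,←)
state=T head=-1 tape=_[_]aacacca   (T,_)→(S,_,←)
state=S head=-2 tape=[_]_aacacca   (S,_)→(R,_,→)
state=R head=-1 tape=_[_]aacacca   (R,_)→(P,c,←)
state=P head=-2 tape=[_]caacacca   (P,_)→(H,_,→)
state=H head=-1 tape=_[c]aacacca
M halts after 9 transitions.

9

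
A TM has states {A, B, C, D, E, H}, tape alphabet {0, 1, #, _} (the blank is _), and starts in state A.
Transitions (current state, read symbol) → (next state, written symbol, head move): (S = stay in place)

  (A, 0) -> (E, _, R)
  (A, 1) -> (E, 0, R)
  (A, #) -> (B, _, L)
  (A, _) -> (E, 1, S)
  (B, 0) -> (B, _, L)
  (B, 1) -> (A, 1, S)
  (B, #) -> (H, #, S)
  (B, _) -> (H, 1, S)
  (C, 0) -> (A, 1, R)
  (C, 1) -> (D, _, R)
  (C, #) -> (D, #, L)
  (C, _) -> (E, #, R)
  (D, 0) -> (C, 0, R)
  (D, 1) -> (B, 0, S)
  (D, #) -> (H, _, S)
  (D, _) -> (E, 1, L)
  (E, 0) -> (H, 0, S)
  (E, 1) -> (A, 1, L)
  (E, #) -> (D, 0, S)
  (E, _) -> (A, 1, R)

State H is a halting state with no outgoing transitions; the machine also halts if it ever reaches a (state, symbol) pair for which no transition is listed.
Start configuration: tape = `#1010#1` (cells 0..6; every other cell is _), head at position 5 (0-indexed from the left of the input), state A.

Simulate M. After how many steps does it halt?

A | _#1010[#]1   read # → write _, move L, go to B
B | _#101[0]_1   read 0 → write _, move L, go to B
B | _#10[1]__1   read 1 → write 1, move S, go to A
A | _#10[1]__1   read 1 → write 0, move R, go to E
E | _#100[_]_1   read _ → write 1, move R, go to A
A | _#1001[_]1   read _ → write 1, move S, go to E
E | _#1001[1]1   read 1 → write 1, move L, go to A
A | _#100[1]11   read 1 → write 0, move R, go to E
E | _#1000[1]1   read 1 → write 1, move L, go to A
A | _#100[0]11   read 0 → write _, move R, go to E
E | _#100_[1]1   read 1 → write 1, move L, go to A
A | _#100[_]11   read _ → write 1, move S, go to E
E | _#100[1]11   read 1 → write 1, move L, go to A
A | _#10[0]111   read 0 → write _, move R, go to E
E | _#10_[1]11   read 1 → write 1, move L, go to A
A | _#10[_]111   read _ → write 1, move S, go to E
E | _#10[1]111   read 1 → write 1, move L, go to A
A | _#1[0]1111   read 0 → write _, move R, go to E
E | _#1_[1]111   read 1 → write 1, move L, go to A
A | _#1[_]1111   read _ → write 1, move S, go to E
E | _#1[1]1111   read 1 → write 1, move L, go to A
A | _#[1]11111   read 1 → write 0, move R, go to E
E | _#0[1]1111   read 1 → write 1, move L, go to A
A | _#[0]11111   read 0 → write _, move R, go to E
E | _#_[1]1111   read 1 → write 1, move L, go to A
A | _#[_]11111   read _ → write 1, move S, go to E
E | _#[1]11111   read 1 → write 1, move L, go to A
A | _[#]111111   read # → write _, move L, go to B
B | [_]_111111   read _ → write 1, move S, go to H
H | [1]_111111
M halts after 29 transitions.

29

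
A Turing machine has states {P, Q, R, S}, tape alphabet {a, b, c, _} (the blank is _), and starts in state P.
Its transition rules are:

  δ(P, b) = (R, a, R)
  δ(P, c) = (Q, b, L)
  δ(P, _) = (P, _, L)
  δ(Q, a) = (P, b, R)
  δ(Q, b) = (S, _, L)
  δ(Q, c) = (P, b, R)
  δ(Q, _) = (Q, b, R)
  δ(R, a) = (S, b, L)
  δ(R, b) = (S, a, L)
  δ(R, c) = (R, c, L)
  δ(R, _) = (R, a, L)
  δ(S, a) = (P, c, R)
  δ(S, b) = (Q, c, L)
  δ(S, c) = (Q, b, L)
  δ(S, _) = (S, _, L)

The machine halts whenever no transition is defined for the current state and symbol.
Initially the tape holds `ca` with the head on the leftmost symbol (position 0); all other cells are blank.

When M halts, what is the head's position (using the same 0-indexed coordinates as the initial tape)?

1

P | ___[c]a_   read c → write b, move L, go to Q
Q | __[_]ba_   read _ → write b, move R, go to Q
Q | __b[b]a_   read b → write _, move L, go to S
S | __[b]_a_   read b → write c, move L, go to Q
Q | _[_]c_a_   read _ → write b, move R, go to Q
Q | _b[c]_a_   read c → write b, move R, go to P
P | _bb[_]a_   read _ → write _, move L, go to P
P | _b[b]_a_   read b → write a, move R, go to R
R | _ba[_]a_   read _ → write a, move L, go to R
R | _b[a]aa_   read a → write b, move L, go to S
S | _[b]baa_   read b → write c, move L, go to Q
Q | [_]cbaa_   read _ → write b, move R, go to Q
Q | b[c]baa_   read c → write b, move R, go to P
P | bb[b]aa_   read b → write a, move R, go to R
R | bba[a]a_   read a → write b, move L, go to S
S | bb[a]ba_   read a → write c, move R, go to P
P | bbc[b]a_   read b → write a, move R, go to R
R | bbca[a]_   read a → write b, move L, go to S
S | bbc[a]b_   read a → write c, move R, go to P
P | bbcc[b]_   read b → write a, move R, go to R
R | bbcca[_]   read _ → write a, move L, go to R
R | bbcc[a]a   read a → write b, move L, go to S
S | bbc[c]ba   read c → write b, move L, go to Q
Q | bb[c]bba   read c → write b, move R, go to P
P | bbb[b]ba   read b → write a, move R, go to R
R | bbba[b]a   read b → write a, move L, go to S
S | bbb[a]aa   read a → write c, move R, go to P
P | bbbc[a]a
At halt the head is at cell 1.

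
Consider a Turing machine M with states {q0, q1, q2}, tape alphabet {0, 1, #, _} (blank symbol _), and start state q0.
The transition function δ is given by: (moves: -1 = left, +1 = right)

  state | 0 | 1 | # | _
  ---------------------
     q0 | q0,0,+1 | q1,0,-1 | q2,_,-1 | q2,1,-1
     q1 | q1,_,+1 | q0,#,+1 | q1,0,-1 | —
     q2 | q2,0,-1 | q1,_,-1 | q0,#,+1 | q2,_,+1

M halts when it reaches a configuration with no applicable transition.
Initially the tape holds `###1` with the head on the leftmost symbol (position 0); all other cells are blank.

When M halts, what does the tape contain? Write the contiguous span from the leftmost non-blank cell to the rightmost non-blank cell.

001

state=q0 head=0 tape=_[#]##1   (q0,#)→(q2,_,-1)
state=q2 head=-1 tape=[_]_##1   (q2,_)→(q2,_,+1)
state=q2 head=0 tape=_[_]##1   (q2,_)→(q2,_,+1)
state=q2 head=1 tape=__[#]#1   (q2,#)→(q0,#,+1)
state=q0 head=2 tape=__#[#]1   (q0,#)→(q2,_,-1)
state=q2 head=1 tape=__[#]_1   (q2,#)→(q0,#,+1)
state=q0 head=2 tape=__#[_]1   (q0,_)→(q2,1,-1)
state=q2 head=1 tape=__[#]11   (q2,#)→(q0,#,+1)
state=q0 head=2 tape=__#[1]1   (q0,1)→(q1,0,-1)
state=q1 head=1 tape=__[#]01   (q1,#)→(q1,0,-1)
state=q1 head=0 tape=_[_]001
The non-blank tape span at halt is 001.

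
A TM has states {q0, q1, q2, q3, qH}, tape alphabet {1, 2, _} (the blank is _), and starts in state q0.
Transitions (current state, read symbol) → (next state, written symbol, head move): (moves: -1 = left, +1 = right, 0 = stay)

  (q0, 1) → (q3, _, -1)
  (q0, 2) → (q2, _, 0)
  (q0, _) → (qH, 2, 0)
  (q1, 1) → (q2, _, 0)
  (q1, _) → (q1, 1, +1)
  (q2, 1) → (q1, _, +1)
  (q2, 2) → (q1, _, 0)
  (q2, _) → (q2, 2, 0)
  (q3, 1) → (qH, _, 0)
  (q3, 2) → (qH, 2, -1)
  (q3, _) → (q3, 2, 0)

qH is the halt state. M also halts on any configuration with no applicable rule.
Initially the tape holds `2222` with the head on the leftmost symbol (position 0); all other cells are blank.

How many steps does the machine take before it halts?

q0 | [2]222   read 2 → write _, move 0, go to q2
q2 | [_]222   read _ → write 2, move 0, go to q2
q2 | [2]222   read 2 → write _, move 0, go to q1
q1 | [_]222   read _ → write 1, move +1, go to q1
q1 | 1[2]22
M halts after 4 transitions.

4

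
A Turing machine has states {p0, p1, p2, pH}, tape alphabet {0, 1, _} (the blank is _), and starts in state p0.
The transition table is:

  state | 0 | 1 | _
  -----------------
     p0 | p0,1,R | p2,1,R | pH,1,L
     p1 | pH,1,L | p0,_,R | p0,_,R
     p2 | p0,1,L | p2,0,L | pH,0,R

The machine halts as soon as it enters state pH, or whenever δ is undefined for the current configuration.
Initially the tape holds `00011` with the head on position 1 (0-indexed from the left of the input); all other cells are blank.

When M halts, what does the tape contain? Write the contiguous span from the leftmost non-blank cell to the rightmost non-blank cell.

110000

state=p0 head=1 tape=__0[0]011   (p0,0)→(p0,1,R)
state=p0 head=2 tape=__01[0]11   (p0,0)→(p0,1,R)
state=p0 head=3 tape=__011[1]1   (p0,1)→(p2,1,R)
state=p2 head=4 tape=__0111[1]   (p2,1)→(p2,0,L)
state=p2 head=3 tape=__011[1]0   (p2,1)→(p2,0,L)
state=p2 head=2 tape=__01[1]00   (p2,1)→(p2,0,L)
state=p2 head=1 tape=__0[1]000   (p2,1)→(p2,0,L)
state=p2 head=0 tape=__[0]0000   (p2,0)→(p0,1,L)
state=p0 head=-1 tape=_[_]10000   (p0,_)→(pH,1,L)
state=pH head=-2 tape=[_]110000
The non-blank tape span at halt is 110000.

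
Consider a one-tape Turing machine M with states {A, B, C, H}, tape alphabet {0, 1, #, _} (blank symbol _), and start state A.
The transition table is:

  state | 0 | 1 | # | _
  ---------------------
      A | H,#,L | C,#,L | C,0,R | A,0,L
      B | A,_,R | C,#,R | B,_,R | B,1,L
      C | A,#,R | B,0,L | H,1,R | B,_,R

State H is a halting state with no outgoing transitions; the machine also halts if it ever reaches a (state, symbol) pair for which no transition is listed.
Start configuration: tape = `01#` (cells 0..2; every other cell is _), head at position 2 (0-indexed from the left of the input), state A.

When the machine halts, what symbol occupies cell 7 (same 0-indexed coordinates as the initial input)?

0

A | 01[#]_____   read # → write 0, move R, go to C
C | 010[_]____   read _ → write _, move R, go to B
B | 010_[_]___   read _ → write 1, move L, go to B
B | 010[_]1___   read _ → write 1, move L, go to B
B | 01[0]11___   read 0 → write _, move R, go to A
A | 01_[1]1___   read 1 → write #, move L, go to C
C | 01[_]#1___   read _ → write _, move R, go to B
B | 01_[#]1___   read # → write _, move R, go to B
B | 01__[1]___   read 1 → write #, move R, go to C
C | 01__#[_]__   read _ → write _, move R, go to B
B | 01__#_[_]_   read _ → write 1, move L, go to B
B | 01__#[_]1_   read _ → write 1, move L, go to B
B | 01__[#]11_   read # → write _, move R, go to B
B | 01___[1]1_   read 1 → write #, move R, go to C
C | 01___#[1]_   read 1 → write 0, move L, go to B
B | 01___[#]0_   read # → write _, move R, go to B
B | 01____[0]_   read 0 → write _, move R, go to A
A | 01_____[_]   read _ → write 0, move L, go to A
A | 01____[_]0   read _ → write 0, move L, go to A
A | 01___[_]00   read _ → write 0, move L, go to A
A | 01__[_]000   read _ → write 0, move L, go to A
A | 01_[_]0000   read _ → write 0, move L, go to A
A | 01[_]00000   read _ → write 0, move L, go to A
A | 0[1]000000   read 1 → write #, move L, go to C
C | [0]#000000   read 0 → write #, move R, go to A
A | #[#]000000   read # → write 0, move R, go to C
C | #0[0]00000   read 0 → write #, move R, go to A
A | #0#[0]0000   read 0 → write #, move L, go to H
H | #0[#]#0000
Cell 7 holds 0 when M halts.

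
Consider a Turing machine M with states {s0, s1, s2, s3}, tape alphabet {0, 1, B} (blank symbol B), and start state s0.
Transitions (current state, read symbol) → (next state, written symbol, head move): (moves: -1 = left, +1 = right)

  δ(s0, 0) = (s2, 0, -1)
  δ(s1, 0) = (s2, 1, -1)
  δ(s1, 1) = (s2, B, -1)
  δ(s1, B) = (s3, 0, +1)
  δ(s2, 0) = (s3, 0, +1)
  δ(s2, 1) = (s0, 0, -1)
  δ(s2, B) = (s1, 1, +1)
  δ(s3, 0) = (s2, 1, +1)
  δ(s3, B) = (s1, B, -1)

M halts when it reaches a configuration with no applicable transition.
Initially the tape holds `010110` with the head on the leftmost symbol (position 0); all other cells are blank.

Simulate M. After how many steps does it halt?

4

state=s0 head=0 tape=BB[0]10110   (s0,0)→(s2,0,-1)
state=s2 head=-1 tape=B[B]010110   (s2,B)→(s1,1,+1)
state=s1 head=0 tape=B1[0]10110   (s1,0)→(s2,1,-1)
state=s2 head=-1 tape=B[1]110110   (s2,1)→(s0,0,-1)
state=s0 head=-2 tape=[B]0110110
M halts after 4 transitions.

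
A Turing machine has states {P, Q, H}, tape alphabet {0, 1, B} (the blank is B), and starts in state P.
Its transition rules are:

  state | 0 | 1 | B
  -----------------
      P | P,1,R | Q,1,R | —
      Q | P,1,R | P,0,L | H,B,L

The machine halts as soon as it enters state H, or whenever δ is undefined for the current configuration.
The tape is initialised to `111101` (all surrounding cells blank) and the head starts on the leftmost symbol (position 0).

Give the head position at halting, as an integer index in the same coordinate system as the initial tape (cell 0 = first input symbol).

state=P head=0 tape=[1]11101B   (P,1)→(Q,1,R)
state=Q head=1 tape=1[1]1101B   (Q,1)→(P,0,L)
state=P head=0 tape=[1]01101B   (P,1)→(Q,1,R)
state=Q head=1 tape=1[0]1101B   (Q,0)→(P,1,R)
state=P head=2 tape=11[1]101B   (P,1)→(Q,1,R)
state=Q head=3 tape=111[1]01B   (Q,1)→(P,0,L)
state=P head=2 tape=11[1]001B   (P,1)→(Q,1,R)
state=Q head=3 tape=111[0]01B   (Q,0)→(P,1,R)
state=P head=4 tape=1111[0]1B   (P,0)→(P,1,R)
state=P head=5 tape=11111[1]B   (P,1)→(Q,1,R)
state=Q head=6 tape=111111[B]   (Q,B)→(H,B,L)
state=H head=5 tape=11111[1]B
At halt the head is at cell 5.

5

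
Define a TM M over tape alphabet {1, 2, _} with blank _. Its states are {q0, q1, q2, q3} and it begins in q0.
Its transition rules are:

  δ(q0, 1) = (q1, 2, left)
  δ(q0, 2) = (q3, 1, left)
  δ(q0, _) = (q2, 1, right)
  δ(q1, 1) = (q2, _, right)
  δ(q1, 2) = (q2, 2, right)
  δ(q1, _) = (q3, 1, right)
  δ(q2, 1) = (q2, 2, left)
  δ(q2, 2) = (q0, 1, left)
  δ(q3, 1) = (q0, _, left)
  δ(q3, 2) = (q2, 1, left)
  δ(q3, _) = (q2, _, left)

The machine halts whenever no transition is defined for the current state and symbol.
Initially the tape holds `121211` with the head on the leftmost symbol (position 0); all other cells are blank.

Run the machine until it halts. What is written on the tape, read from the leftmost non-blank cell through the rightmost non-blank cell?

2121211

q0 | __[1]21211   read 1 → write 2, move left, go to q1
q1 | _[_]221211   read _ → write 1, move right, go to q3
q3 | _1[2]21211   read 2 → write 1, move left, go to q2
q2 | _[1]121211   read 1 → write 2, move left, go to q2
q2 | [_]2121211
The non-blank tape span at halt is 2121211.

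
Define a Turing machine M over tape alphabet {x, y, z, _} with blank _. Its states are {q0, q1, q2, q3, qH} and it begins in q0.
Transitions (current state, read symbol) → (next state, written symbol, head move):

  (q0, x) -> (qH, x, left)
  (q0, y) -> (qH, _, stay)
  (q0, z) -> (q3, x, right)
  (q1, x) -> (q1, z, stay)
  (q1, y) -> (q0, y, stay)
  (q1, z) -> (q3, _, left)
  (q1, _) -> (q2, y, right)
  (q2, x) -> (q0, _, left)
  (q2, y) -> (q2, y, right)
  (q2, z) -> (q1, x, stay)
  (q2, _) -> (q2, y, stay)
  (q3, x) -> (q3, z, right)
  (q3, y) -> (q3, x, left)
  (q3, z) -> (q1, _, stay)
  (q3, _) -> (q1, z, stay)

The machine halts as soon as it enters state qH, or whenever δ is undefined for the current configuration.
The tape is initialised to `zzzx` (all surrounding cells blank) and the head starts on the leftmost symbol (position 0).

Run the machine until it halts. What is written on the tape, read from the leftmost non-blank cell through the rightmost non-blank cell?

zy

q0 | [z]zzx   read z → write x, move right, go to q3
q3 | x[z]zx   read z → write _, move stay, go to q1
q1 | x[_]zx   read _ → write y, move right, go to q2
q2 | xy[z]x   read z → write x, move stay, go to q1
q1 | xy[x]x   read x → write z, move stay, go to q1
q1 | xy[z]x   read z → write _, move left, go to q3
q3 | x[y]_x   read y → write x, move left, go to q3
q3 | [x]x_x   read x → write z, move right, go to q3
q3 | z[x]_x   read x → write z, move right, go to q3
q3 | zz[_]x   read _ → write z, move stay, go to q1
q1 | zz[z]x   read z → write _, move left, go to q3
q3 | z[z]_x   read z → write _, move stay, go to q1
q1 | z[_]_x   read _ → write y, move right, go to q2
q2 | zy[_]x   read _ → write y, move stay, go to q2
q2 | zy[y]x   read y → write y, move right, go to q2
q2 | zyy[x]   read x → write _, move left, go to q0
q0 | zy[y]_   read y → write _, move stay, go to qH
qH | zy[_]_
The non-blank tape span at halt is zy.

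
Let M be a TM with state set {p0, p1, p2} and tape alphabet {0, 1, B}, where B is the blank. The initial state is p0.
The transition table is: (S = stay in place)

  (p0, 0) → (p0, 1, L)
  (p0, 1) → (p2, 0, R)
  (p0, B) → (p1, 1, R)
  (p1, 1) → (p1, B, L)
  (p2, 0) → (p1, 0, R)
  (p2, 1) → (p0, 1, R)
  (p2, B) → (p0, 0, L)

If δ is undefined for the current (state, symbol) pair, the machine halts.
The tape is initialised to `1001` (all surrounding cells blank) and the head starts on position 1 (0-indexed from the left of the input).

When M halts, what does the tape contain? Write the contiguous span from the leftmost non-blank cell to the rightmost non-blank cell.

000011

state=p0 head=1 tape=1[0]01BBB   (p0,0)→(p0,1,L)
state=p0 head=0 tape=[1]101BBB   (p0,1)→(p2,0,R)
state=p2 head=1 tape=0[1]01BBB   (p2,1)→(p0,1,R)
state=p0 head=2 tape=01[0]1BBB   (p0,0)→(p0,1,L)
state=p0 head=1 tape=0[1]11BBB   (p0,1)→(p2,0,R)
state=p2 head=2 tape=00[1]1BBB   (p2,1)→(p0,1,R)
state=p0 head=3 tape=001[1]BBB   (p0,1)→(p2,0,R)
state=p2 head=4 tape=0010[B]BB   (p2,B)→(p0,0,L)
state=p0 head=3 tape=001[0]0BB   (p0,0)→(p0,1,L)
state=p0 head=2 tape=00[1]10BB   (p0,1)→(p2,0,R)
state=p2 head=3 tape=000[1]0BB   (p2,1)→(p0,1,R)
state=p0 head=4 tape=0001[0]BB   (p0,0)→(p0,1,L)
state=p0 head=3 tape=000[1]1BB   (p0,1)→(p2,0,R)
state=p2 head=4 tape=0000[1]BB   (p2,1)→(p0,1,R)
state=p0 head=5 tape=00001[B]B   (p0,B)→(p1,1,R)
state=p1 head=6 tape=000011[B]
The non-blank tape span at halt is 000011.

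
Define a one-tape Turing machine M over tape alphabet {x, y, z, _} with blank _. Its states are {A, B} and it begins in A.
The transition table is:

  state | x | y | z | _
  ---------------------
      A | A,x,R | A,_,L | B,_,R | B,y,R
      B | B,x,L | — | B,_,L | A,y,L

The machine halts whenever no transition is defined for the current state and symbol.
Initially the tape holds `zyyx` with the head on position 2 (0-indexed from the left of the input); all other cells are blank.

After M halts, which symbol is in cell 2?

_

A | zy[y]x   read y → write _, move L, go to A
A | z[y]_x   read y → write _, move L, go to A
A | [z]__x   read z → write _, move R, go to B
B | _[_]_x   read _ → write y, move L, go to A
A | [_]y_x   read _ → write y, move R, go to B
B | y[y]_x
Cell 2 holds _ when M halts.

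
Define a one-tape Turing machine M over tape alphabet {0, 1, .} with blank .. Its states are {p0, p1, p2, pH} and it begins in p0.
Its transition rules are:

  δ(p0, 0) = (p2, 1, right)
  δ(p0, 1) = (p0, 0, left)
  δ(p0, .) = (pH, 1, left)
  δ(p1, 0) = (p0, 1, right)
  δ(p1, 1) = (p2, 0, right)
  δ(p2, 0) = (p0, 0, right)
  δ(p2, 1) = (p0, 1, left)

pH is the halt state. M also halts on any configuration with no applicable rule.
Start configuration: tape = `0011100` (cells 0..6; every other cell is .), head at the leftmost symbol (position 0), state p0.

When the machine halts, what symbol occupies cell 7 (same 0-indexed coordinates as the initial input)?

1

state=p0 head=0 tape=[0]011100.   (p0,0)→(p2,1,right)
state=p2 head=1 tape=1[0]11100.   (p2,0)→(p0,0,right)
state=p0 head=2 tape=10[1]1100.   (p0,1)→(p0,0,left)
state=p0 head=1 tape=1[0]01100.   (p0,0)→(p2,1,right)
state=p2 head=2 tape=11[0]1100.   (p2,0)→(p0,0,right)
state=p0 head=3 tape=110[1]100.   (p0,1)→(p0,0,left)
state=p0 head=2 tape=11[0]0100.   (p0,0)→(p2,1,right)
state=p2 head=3 tape=111[0]100.   (p2,0)→(p0,0,right)
state=p0 head=4 tape=1110[1]00.   (p0,1)→(p0,0,left)
state=p0 head=3 tape=111[0]000.   (p0,0)→(p2,1,right)
state=p2 head=4 tape=1111[0]00.   (p2,0)→(p0,0,right)
state=p0 head=5 tape=11110[0]0.   (p0,0)→(p2,1,right)
state=p2 head=6 tape=111101[0].   (p2,0)→(p0,0,right)
state=p0 head=7 tape=1111010[.]   (p0,.)→(pH,1,left)
state=pH head=6 tape=111101[0]1
Cell 7 holds 1 when M halts.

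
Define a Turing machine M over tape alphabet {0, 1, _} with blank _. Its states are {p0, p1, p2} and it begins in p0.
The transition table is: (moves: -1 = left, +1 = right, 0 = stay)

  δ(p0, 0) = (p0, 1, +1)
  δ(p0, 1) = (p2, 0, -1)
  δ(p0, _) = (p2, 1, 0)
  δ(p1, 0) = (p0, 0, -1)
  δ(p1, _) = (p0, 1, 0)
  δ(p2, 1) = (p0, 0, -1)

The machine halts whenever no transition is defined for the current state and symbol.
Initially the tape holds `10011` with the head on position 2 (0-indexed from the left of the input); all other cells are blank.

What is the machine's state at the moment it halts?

p0 | _10[0]11   read 0 → write 1, move +1, go to p0
p0 | _101[1]1   read 1 → write 0, move -1, go to p2
p2 | _10[1]01   read 1 → write 0, move -1, go to p0
p0 | _1[0]001   read 0 → write 1, move +1, go to p0
p0 | _11[0]01   read 0 → write 1, move +1, go to p0
p0 | _111[0]1   read 0 → write 1, move +1, go to p0
p0 | _1111[1]   read 1 → write 0, move -1, go to p2
p2 | _111[1]0   read 1 → write 0, move -1, go to p0
p0 | _11[1]00   read 1 → write 0, move -1, go to p2
p2 | _1[1]000   read 1 → write 0, move -1, go to p0
p0 | _[1]0000   read 1 → write 0, move -1, go to p2
p2 | [_]00000
No transition is defined for (p2, _); M halts in state p2.

p2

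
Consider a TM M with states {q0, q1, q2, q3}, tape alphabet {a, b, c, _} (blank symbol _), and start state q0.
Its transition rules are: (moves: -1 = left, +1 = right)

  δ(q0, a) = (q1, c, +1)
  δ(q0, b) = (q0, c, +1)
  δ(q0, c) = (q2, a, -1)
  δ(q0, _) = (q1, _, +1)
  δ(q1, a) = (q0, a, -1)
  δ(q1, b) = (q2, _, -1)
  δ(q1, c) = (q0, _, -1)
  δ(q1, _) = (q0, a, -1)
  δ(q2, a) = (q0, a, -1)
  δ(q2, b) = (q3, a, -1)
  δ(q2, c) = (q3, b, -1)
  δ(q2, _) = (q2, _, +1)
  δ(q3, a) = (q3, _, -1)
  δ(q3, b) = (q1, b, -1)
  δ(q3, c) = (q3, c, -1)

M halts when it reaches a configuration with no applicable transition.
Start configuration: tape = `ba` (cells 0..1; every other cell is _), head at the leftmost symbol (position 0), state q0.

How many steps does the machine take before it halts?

state=q0 head=0 tape=_[b]a_   (q0,b)→(q0,c,+1)
state=q0 head=1 tape=_c[a]_   (q0,a)→(q1,c,+1)
state=q1 head=2 tape=_cc[_]   (q1,_)→(q0,a,-1)
state=q0 head=1 tape=_c[c]a   (q0,c)→(q2,a,-1)
state=q2 head=0 tape=_[c]aa   (q2,c)→(q3,b,-1)
state=q3 head=-1 tape=[_]baa
M halts after 5 transitions.

5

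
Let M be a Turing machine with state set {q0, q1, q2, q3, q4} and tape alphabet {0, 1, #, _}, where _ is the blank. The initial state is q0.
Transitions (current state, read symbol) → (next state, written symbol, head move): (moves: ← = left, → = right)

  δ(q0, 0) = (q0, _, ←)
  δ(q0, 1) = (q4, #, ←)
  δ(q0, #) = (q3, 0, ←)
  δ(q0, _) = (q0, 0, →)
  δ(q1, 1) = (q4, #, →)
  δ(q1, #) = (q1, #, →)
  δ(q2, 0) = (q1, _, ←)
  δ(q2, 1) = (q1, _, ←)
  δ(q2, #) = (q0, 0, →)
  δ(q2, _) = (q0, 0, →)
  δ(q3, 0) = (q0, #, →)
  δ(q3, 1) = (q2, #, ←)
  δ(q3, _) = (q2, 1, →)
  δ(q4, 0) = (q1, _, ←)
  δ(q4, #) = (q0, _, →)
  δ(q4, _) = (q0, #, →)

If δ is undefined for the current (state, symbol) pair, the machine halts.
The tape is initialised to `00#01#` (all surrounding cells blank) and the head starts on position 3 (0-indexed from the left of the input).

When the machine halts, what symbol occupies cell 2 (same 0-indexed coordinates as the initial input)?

q0 | _00#[0]1#   read 0 → write _, move ←, go to q0
q0 | _00[#]_1#   read # → write 0, move ←, go to q3
q3 | _0[0]0_1#   read 0 → write #, move →, go to q0
q0 | _0#[0]_1#   read 0 → write _, move ←, go to q0
q0 | _0[#]__1#   read # → write 0, move ←, go to q3
q3 | _[0]0__1#   read 0 → write #, move →, go to q0
q0 | _#[0]__1#   read 0 → write _, move ←, go to q0
q0 | _[#]___1#   read # → write 0, move ←, go to q3
q3 | [_]0___1#   read _ → write 1, move →, go to q2
q2 | 1[0]___1#   read 0 → write _, move ←, go to q1
q1 | [1]____1#   read 1 → write #, move →, go to q4
q4 | #[_]___1#   read _ → write #, move →, go to q0
q0 | ##[_]__1#   read _ → write 0, move →, go to q0
q0 | ##0[_]_1#   read _ → write 0, move →, go to q0
q0 | ##00[_]1#   read _ → write 0, move →, go to q0
q0 | ##000[1]#   read 1 → write #, move ←, go to q4
q4 | ##00[0]##   read 0 → write _, move ←, go to q1
q1 | ##0[0]_##
Cell 2 holds 0 when M halts.

0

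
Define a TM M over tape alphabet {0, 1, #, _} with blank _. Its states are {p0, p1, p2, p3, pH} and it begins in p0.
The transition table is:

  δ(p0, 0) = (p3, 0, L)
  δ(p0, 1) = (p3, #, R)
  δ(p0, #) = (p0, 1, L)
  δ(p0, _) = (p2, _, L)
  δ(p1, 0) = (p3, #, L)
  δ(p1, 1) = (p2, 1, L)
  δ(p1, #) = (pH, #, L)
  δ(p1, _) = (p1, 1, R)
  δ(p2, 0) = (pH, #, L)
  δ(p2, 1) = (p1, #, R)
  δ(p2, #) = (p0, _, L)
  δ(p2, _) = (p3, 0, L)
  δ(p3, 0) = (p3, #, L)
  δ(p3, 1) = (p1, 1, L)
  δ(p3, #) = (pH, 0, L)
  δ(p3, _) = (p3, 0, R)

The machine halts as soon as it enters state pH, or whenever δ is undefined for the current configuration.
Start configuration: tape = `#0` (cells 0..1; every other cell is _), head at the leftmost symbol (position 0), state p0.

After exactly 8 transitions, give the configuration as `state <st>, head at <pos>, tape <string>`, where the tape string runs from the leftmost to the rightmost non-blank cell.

p0 | ____[#]0   read # → write 1, move L, go to p0
p0 | ___[_]10   read _ → write _, move L, go to p2
p2 | __[_]_10   read _ → write 0, move L, go to p3
p3 | _[_]0_10   read _ → write 0, move R, go to p3
p3 | _0[0]_10   read 0 → write #, move L, go to p3
p3 | _[0]#_10   read 0 → write #, move L, go to p3
p3 | [_]##_10   read _ → write 0, move R, go to p3
p3 | 0[#]#_10   read # → write 0, move L, go to pH
pH | [0]0#_10
After 8 steps: state pH, head at -4, tape 00#_10.

state pH, head at -4, tape 00#_10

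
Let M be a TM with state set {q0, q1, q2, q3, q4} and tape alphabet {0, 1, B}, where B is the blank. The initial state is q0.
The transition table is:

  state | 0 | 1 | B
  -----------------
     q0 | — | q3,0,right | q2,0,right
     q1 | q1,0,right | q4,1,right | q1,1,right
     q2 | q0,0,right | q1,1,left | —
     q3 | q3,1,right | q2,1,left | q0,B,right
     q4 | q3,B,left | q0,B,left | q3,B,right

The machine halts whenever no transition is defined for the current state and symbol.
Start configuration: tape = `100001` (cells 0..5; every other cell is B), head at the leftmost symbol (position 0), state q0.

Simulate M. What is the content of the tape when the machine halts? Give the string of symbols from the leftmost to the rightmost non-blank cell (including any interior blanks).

q0 | [1]00001BBB   read 1 → write 0, move right, go to q3
q3 | 0[0]0001BBB   read 0 → write 1, move right, go to q3
q3 | 01[0]001BBB   read 0 → write 1, move right, go to q3
q3 | 011[0]01BBB   read 0 → write 1, move right, go to q3
q3 | 0111[0]1BBB   read 0 → write 1, move right, go to q3
q3 | 01111[1]BBB   read 1 → write 1, move left, go to q2
q2 | 0111[1]1BBB   read 1 → write 1, move left, go to q1
q1 | 011[1]11BBB   read 1 → write 1, move right, go to q4
q4 | 0111[1]1BBB   read 1 → write B, move left, go to q0
q0 | 011[1]B1BBB   read 1 → write 0, move right, go to q3
q3 | 0110[B]1BBB   read B → write B, move right, go to q0
q0 | 0110B[1]BBB   read 1 → write 0, move right, go to q3
q3 | 0110B0[B]BB   read B → write B, move right, go to q0
q0 | 0110B0B[B]B   read B → write 0, move right, go to q2
q2 | 0110B0B0[B]
The non-blank tape span at halt is 0110B0B0.

0110B0B0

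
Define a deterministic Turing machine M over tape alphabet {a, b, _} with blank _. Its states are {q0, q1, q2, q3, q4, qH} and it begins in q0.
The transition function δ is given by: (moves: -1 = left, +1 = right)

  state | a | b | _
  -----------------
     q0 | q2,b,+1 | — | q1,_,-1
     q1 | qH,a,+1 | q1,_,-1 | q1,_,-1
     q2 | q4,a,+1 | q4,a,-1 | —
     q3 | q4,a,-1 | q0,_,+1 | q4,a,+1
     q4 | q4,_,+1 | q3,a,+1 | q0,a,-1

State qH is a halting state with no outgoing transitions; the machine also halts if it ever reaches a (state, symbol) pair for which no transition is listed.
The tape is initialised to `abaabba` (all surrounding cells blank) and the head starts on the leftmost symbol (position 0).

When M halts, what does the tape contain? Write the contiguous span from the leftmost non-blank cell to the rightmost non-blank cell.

state=q0 head=0 tape=[a]baabba_   (q0,a)→(q2,b,+1)
state=q2 head=1 tape=b[b]aabba_   (q2,b)→(q4,a,-1)
state=q4 head=0 tape=[b]aaabba_   (q4,b)→(q3,a,+1)
state=q3 head=1 tape=a[a]aabba_   (q3,a)→(q4,a,-1)
state=q4 head=0 tape=[a]aaabba_   (q4,a)→(q4,_,+1)
state=q4 head=1 tape=_[a]aabba_   (q4,a)→(q4,_,+1)
state=q4 head=2 tape=__[a]abba_   (q4,a)→(q4,_,+1)
state=q4 head=3 tape=___[a]bba_   (q4,a)→(q4,_,+1)
state=q4 head=4 tape=____[b]ba_   (q4,b)→(q3,a,+1)
state=q3 head=5 tape=____a[b]a_   (q3,b)→(q0,_,+1)
state=q0 head=6 tape=____a_[a]_   (q0,a)→(q2,b,+1)
state=q2 head=7 tape=____a_b[_]
The non-blank tape span at halt is a_b.

a_b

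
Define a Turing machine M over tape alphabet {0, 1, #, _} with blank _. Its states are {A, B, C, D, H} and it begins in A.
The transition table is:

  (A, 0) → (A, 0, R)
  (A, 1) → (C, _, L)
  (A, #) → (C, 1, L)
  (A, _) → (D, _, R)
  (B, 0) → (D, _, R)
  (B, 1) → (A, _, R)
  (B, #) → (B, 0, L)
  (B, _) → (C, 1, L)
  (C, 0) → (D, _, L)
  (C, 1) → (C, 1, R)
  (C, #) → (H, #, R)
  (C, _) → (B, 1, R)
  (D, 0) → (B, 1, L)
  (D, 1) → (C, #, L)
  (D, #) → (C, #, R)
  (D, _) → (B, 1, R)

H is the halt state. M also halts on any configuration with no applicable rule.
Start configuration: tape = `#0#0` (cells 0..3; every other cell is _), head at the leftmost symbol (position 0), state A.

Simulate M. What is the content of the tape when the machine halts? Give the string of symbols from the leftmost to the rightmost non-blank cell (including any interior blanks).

111#

A | _[#]0#0   read # → write 1, move L, go to C
C | [_]10#0   read _ → write 1, move R, go to B
B | 1[1]0#0   read 1 → write _, move R, go to A
A | 1_[0]#0   read 0 → write 0, move R, go to A
A | 1_0[#]0   read # → write 1, move L, go to C
C | 1_[0]10   read 0 → write _, move L, go to D
D | 1[_]_10   read _ → write 1, move R, go to B
B | 11[_]10   read _ → write 1, move L, go to C
C | 1[1]110   read 1 → write 1, move R, go to C
C | 11[1]10   read 1 → write 1, move R, go to C
C | 111[1]0   read 1 → write 1, move R, go to C
C | 1111[0]   read 0 → write _, move L, go to D
D | 111[1]_   read 1 → write #, move L, go to C
C | 11[1]#_   read 1 → write 1, move R, go to C
C | 111[#]_   read # → write #, move R, go to H
H | 111#[_]
The non-blank tape span at halt is 111#.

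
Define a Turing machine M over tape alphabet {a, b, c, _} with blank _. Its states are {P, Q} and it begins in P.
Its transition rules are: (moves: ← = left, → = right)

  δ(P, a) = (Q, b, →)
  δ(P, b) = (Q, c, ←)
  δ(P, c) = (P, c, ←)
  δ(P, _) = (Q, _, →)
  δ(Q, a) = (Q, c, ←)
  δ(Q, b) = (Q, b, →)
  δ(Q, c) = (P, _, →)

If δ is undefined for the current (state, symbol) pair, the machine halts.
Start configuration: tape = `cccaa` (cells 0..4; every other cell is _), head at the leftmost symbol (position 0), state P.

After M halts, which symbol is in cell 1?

P | _[c]ccaa__   read c → write c, move ←, go to P
P | [_]cccaa__   read _ → write _, move →, go to Q
Q | _[c]ccaa__   read c → write _, move →, go to P
P | __[c]caa__   read c → write c, move ←, go to P
P | _[_]ccaa__   read _ → write _, move →, go to Q
Q | __[c]caa__   read c → write _, move →, go to P
P | ___[c]aa__   read c → write c, move ←, go to P
P | __[_]caa__   read _ → write _, move →, go to Q
Q | ___[c]aa__   read c → write _, move →, go to P
P | ____[a]a__   read a → write b, move →, go to Q
Q | ____b[a]__   read a → write c, move ←, go to Q
Q | ____[b]c__   read b → write b, move →, go to Q
Q | ____b[c]__   read c → write _, move →, go to P
P | ____b_[_]_   read _ → write _, move →, go to Q
Q | ____b__[_]
Cell 1 holds _ when M halts.

_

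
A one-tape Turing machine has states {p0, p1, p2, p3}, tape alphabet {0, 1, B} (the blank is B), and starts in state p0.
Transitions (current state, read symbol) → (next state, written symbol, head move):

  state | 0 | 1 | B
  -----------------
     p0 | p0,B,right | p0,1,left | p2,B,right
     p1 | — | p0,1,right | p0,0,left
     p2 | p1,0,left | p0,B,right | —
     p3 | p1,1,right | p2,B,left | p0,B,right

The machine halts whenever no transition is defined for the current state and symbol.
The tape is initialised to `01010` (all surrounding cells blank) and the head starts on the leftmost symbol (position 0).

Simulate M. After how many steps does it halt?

10

state=p0 head=0 tape=[0]1010BB   (p0,0)→(p0,B,right)
state=p0 head=1 tape=B[1]010BB   (p0,1)→(p0,1,left)
state=p0 head=0 tape=[B]1010BB   (p0,B)→(p2,B,right)
state=p2 head=1 tape=B[1]010BB   (p2,1)→(p0,B,right)
state=p0 head=2 tape=BB[0]10BB   (p0,0)→(p0,B,right)
state=p0 head=3 tape=BBB[1]0BB   (p0,1)→(p0,1,left)
state=p0 head=2 tape=BB[B]10BB   (p0,B)→(p2,B,right)
state=p2 head=3 tape=BBB[1]0BB   (p2,1)→(p0,B,right)
state=p0 head=4 tape=BBBB[0]BB   (p0,0)→(p0,B,right)
state=p0 head=5 tape=BBBBB[B]B   (p0,B)→(p2,B,right)
state=p2 head=6 tape=BBBBBB[B]
M halts after 10 transitions.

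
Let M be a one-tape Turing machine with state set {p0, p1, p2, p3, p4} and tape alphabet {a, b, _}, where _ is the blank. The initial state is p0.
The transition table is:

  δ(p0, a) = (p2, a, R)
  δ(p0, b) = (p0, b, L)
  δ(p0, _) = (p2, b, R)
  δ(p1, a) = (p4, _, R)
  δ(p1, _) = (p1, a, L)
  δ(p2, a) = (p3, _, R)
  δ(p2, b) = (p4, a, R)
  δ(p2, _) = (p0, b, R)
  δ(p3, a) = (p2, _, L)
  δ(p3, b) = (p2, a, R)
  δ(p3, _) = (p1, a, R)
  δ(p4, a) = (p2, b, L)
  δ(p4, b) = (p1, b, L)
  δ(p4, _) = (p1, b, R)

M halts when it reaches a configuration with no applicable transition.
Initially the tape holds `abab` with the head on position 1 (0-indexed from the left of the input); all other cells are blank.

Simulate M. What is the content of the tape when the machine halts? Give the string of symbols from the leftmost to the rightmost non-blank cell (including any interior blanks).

a_aaba

state=p0 head=1 tape=a[b]ab__   (p0,b)→(p0,b,L)
state=p0 head=0 tape=[a]bab__   (p0,a)→(p2,a,R)
state=p2 head=1 tape=a[b]ab__   (p2,b)→(p4,a,R)
state=p4 head=2 tape=aa[a]b__   (p4,a)→(p2,b,L)
state=p2 head=1 tape=a[a]bb__   (p2,a)→(p3,_,R)
state=p3 head=2 tape=a_[b]b__   (p3,b)→(p2,a,R)
state=p2 head=3 tape=a_a[b]__   (p2,b)→(p4,a,R)
state=p4 head=4 tape=a_aa[_]_   (p4,_)→(p1,b,R)
state=p1 head=5 tape=a_aab[_]   (p1,_)→(p1,a,L)
state=p1 head=4 tape=a_aa[b]a
The non-blank tape span at halt is a_aaba.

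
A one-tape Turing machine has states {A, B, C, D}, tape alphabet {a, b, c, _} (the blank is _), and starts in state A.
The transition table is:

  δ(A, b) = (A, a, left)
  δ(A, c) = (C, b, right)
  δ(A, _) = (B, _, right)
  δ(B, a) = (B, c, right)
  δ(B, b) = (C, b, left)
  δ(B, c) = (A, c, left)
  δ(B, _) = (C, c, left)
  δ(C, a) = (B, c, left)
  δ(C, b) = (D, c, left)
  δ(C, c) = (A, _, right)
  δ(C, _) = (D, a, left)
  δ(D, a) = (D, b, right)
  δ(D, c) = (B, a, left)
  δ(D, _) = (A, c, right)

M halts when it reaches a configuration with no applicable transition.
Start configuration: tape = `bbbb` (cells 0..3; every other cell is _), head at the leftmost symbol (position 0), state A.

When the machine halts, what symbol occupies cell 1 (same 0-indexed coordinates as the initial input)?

state=A head=0 tape=_[b]bbb__   (A,b)→(A,a,left)
state=A head=-1 tape=[_]abbb__   (A,_)→(B,_,right)
state=B head=0 tape=_[a]bbb__   (B,a)→(B,c,right)
state=B head=1 tape=_c[b]bb__   (B,b)→(C,b,left)
state=C head=0 tape=_[c]bbb__   (C,c)→(A,_,right)
state=A head=1 tape=__[b]bb__   (A,b)→(A,a,left)
state=A head=0 tape=_[_]abb__   (A,_)→(B,_,right)
state=B head=1 tape=__[a]bb__   (B,a)→(B,c,right)
state=B head=2 tape=__c[b]b__   (B,b)→(C,b,left)
state=C head=1 tape=__[c]bb__   (C,c)→(A,_,right)
state=A head=2 tape=___[b]b__   (A,b)→(A,a,left)
state=A head=1 tape=__[_]ab__   (A,_)→(B,_,right)
state=B head=2 tape=___[a]b__   (B,a)→(B,c,right)
state=B head=3 tape=___c[b]__   (B,b)→(C,b,left)
state=C head=2 tape=___[c]b__   (C,c)→(A,_,right)
state=A head=3 tape=____[b]__   (A,b)→(A,a,left)
state=A head=2 tape=___[_]a__   (A,_)→(B,_,right)
state=B head=3 tape=____[a]__   (B,a)→(B,c,right)
state=B head=4 tape=____c[_]_   (B,_)→(C,c,left)
state=C head=3 tape=____[c]c_   (C,c)→(A,_,right)
state=A head=4 tape=_____[c]_   (A,c)→(C,b,right)
state=C head=5 tape=_____b[_]   (C,_)→(D,a,left)
state=D head=4 tape=_____[b]a
Cell 1 holds _ when M halts.

_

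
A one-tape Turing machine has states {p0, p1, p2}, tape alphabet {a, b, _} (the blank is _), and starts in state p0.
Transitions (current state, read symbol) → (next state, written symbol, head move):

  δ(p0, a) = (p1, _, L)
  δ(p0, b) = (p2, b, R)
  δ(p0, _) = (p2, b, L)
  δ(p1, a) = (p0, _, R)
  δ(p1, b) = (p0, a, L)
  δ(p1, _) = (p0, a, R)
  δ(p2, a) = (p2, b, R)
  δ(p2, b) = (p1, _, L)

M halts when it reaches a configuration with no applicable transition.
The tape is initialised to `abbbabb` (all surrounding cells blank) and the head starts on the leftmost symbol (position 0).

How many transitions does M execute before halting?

state=p0 head=0 tape=___[a]bbbabb   (p0,a)→(p1,_,L)
state=p1 head=-1 tape=__[_]_bbbabb   (p1,_)→(p0,a,R)
state=p0 head=0 tape=__a[_]bbbabb   (p0,_)→(p2,b,L)
state=p2 head=-1 tape=__[a]bbbbabb   (p2,a)→(p2,b,R)
state=p2 head=0 tape=__b[b]bbbabb   (p2,b)→(p1,_,L)
state=p1 head=-1 tape=__[b]_bbbabb   (p1,b)→(p0,a,L)
state=p0 head=-2 tape=_[_]a_bbbabb   (p0,_)→(p2,b,L)
state=p2 head=-3 tape=[_]ba_bbbabb
M halts after 7 transitions.

7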